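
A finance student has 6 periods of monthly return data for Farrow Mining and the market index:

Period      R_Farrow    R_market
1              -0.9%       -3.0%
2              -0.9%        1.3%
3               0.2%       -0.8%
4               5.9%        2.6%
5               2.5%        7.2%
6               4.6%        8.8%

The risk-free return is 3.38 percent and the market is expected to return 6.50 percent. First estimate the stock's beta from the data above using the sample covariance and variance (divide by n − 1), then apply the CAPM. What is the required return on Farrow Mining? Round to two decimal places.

4.72%

Mean R_i = (-0.9 − 0.9 + 0.2 + 5.9 + 2.5 + 4.6) / 6 = 1.9000%
Mean R_m = (-3.0 + 1.3 − 0.8 + 2.6 + 7.2 + 8.8) / 6 = 2.6833%
Σ(R_i − R̄_i)(R_m − R̄_m) = 44.6000  ⇒  Cov = 44.6000 / 5 = 8.9200
Σ(R_m − R̄_m)² = 104.1683  ⇒  Var(R_m) = 104.1683 / 5 = 20.8337
β = Cov / Var(R_m) = 8.9200 / 20.8337 = 0.4282
MRP = 6.50% − 3.38% = 3.12%
E(R) = R_f + β × MRP = 3.38% + 0.4282 × 3.12% = 4.72%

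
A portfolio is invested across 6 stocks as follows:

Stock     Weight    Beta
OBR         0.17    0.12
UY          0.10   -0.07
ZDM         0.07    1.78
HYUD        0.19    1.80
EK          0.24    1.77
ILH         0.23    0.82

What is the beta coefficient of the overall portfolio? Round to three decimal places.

1.093

β_P = Σ w_i β_i = 0.17×0.12 + 0.10×-0.07 + 0.07×1.78 + 0.19×1.80 + 0.24×1.77 + 0.23×0.82 = 1.0934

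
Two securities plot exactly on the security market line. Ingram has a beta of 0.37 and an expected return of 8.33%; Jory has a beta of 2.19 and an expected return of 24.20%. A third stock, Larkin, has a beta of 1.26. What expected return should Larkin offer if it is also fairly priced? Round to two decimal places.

16.09%

MRP (SML slope) = (24.20% − 8.33%) / (2.19 − 0.37) = 15.87% / 1.82 = 8.7198%
R_f (intercept) = 8.33% − 0.37 × 8.7198% = 5.1037%
E(R_Larkin) = R_f + β × MRP = 5.1037% + 1.26 × 8.7198% = 16.09%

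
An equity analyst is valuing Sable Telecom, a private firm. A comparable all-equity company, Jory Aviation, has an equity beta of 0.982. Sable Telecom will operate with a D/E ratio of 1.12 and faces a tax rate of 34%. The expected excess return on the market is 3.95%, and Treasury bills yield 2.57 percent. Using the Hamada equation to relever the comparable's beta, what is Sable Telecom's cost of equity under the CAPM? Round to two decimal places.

9.32%

β_L = β_U × [1 + (1 − t)(D/E)] = 0.982 × [1 + (1 − 0.34) × 1.12]
    = 0.982 × [1 + 0.66 × 1.12] = 0.982 × 1.7392 = 1.7079
E(R) = R_f + β_L × MRP = 2.57% + 1.7079 × 3.95% = 9.32%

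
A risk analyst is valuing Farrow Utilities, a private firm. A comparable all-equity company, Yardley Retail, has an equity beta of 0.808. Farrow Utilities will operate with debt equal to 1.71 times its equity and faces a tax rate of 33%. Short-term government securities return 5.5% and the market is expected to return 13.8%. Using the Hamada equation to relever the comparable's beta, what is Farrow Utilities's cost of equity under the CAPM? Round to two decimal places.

β_L = β_U × [1 + (1 − t)(D/E)] = 0.808 × [1 + (1 − 0.33) × 1.71]
    = 0.808 × [1 + 0.67 × 1.71] = 0.808 × 2.1457 = 1.7337
MRP = 13.8% − 5.5% = 8.30%
E(R) = R_f + β_L × MRP = 5.5% + 1.7337 × 8.3% = 19.89%

19.89%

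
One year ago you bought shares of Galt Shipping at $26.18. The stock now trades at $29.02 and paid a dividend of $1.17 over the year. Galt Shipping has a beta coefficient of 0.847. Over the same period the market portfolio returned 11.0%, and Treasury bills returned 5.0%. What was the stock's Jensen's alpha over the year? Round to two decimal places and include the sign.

+5.24%

Realised HPR = (P1 + D1 − P0) / P0 = (29.02 + 1.17 − 26.18) / 26.18 = 4.01 / 26.18 = 15.3170%
MRP = 11.0% − 5.0% = 6.00%
CAPM required = R_f + β·MRP = 5.0% + 0.847 × 6.0% = 10.0820%
α = realised − required = 15.3170% − 10.0820% = +5.24%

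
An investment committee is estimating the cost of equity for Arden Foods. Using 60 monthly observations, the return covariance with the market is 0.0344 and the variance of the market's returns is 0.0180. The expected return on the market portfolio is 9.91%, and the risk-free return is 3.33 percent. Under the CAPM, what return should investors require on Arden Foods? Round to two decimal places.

β = Cov(R_i, R_m) / Var(R_m) = 0.0344 / 0.0180 = 1.9111
MRP = 9.91% − 3.33% = 6.58%
E(R) = R_f + β × MRP = 3.33% + 1.9111 × 6.58% = 15.91%

15.91%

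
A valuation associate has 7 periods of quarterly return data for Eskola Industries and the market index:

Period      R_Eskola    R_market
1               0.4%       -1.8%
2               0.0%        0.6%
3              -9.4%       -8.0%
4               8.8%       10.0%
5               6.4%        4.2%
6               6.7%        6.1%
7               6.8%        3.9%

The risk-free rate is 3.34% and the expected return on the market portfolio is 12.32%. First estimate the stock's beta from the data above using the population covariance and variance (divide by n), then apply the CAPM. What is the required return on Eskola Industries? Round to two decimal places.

Mean R_i = (0.4 + 0.0 − 9.4 + 8.8 + 6.4 + 6.7 + 6.8) / 7 = 2.8143%
Mean R_m = (-1.8 + 0.6 − 8.0 + 10.0 + 4.2 + 6.1 + 3.9) / 7 = 2.1429%
Σ(R_i − R̄_i)(R_m − R̄_m) = 214.5357  ⇒  Cov = 214.5357 / 7 = 30.6480
Σ(R_m − R̄_m)² = 205.5171  ⇒  Var(R_m) = 205.5171 / 7 = 29.3596
β = Cov / Var(R_m) = 30.6480 / 29.3596 = 1.0439
MRP = 12.32% − 3.34% = 8.98%
E(R) = R_f + β × MRP = 3.34% + 1.0439 × 8.98% = 12.71%

12.71%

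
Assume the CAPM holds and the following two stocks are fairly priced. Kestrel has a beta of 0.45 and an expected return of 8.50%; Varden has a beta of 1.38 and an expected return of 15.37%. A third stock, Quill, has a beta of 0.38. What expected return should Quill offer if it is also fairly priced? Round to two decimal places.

MRP (SML slope) = (15.37% − 8.50%) / (1.38 − 0.45) = 6.87% / 0.93 = 7.3871%
R_f (intercept) = 8.50% − 0.45 × 7.3871% = 5.1758%
E(R_Quill) = R_f + β × MRP = 5.1758% + 0.38 × 7.3871% = 7.98%

7.98%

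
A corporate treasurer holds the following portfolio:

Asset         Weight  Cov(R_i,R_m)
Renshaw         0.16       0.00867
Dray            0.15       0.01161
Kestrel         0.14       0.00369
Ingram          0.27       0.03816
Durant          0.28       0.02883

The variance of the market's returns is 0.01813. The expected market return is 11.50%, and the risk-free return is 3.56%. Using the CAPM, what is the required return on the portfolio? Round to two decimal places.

β_Renshaw = 0.00867 / 0.01813 = 0.4782
β_Dray = 0.01161 / 0.01813 = 0.6404
β_Kestrel = 0.00369 / 0.01813 = 0.2035
β_Ingram = 0.03816 / 0.01813 = 2.1048
β_Durant = 0.02883 / 0.01813 = 1.5902
β_P = Σ w_i β_i = 0.16×0.4782 + 0.15×0.6404 + 0.14×0.2035 + 0.27×2.1048 + 0.28×1.5902 = 1.2146
MRP = 11.50% − 3.56% = 7.94%
E(R_P) = R_f + β_P × MRP = 3.56% + 1.2146 × 7.94% = 13.20%

13.20%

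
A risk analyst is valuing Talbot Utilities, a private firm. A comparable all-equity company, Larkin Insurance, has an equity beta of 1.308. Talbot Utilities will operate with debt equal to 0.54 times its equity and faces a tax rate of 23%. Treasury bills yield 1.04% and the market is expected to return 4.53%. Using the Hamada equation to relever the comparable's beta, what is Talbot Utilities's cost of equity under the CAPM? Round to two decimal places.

β_L = β_U × [1 + (1 − t)(D/E)] = 1.308 × [1 + (1 − 0.23) × 0.54]
    = 1.308 × [1 + 0.77 × 0.54] = 1.308 × 1.4158 = 1.8519
MRP = 4.53% − 1.04% = 3.49%
E(R) = R_f + β_L × MRP = 1.04% + 1.8519 × 3.49% = 7.50%

7.50%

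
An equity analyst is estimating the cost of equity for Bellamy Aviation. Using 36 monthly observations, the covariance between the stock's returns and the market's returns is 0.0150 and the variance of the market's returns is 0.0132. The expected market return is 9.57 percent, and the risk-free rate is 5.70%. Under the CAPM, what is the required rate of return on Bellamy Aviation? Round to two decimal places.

10.10%

β = Cov(R_i, R_m) / Var(R_m) = 0.0150 / 0.0132 = 1.1364
MRP = 9.57% − 5.70% = 3.87%
E(R) = R_f + β × MRP = 5.70% + 1.1364 × 3.87% = 10.10%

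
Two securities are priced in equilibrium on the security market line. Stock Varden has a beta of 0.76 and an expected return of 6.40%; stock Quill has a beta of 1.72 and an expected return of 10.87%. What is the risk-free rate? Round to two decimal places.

2.86%

Both satisfy E(R) = R_f + β·MRP, so the slope of the SML is
MRP = (10.87% − 6.40%) / (1.72 − 0.76) = 4.47% / 0.96 = 4.6563%
R_f = E(R_Varden) − β_Varden·MRP = 6.40% − 0.76 × 4.6563% = 2.8612%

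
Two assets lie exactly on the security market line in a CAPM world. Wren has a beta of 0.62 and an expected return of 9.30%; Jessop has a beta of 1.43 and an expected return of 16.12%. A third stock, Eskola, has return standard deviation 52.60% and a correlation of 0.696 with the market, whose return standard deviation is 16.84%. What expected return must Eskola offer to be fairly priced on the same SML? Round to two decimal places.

22.38%

MRP = (16.12% − 9.30%) / (1.43 − 0.62) = 8.4198%
R_f = 9.30% − 0.62 × 8.4198% = 4.0797%
β_Eskola = ρ·σ_i/σ_m = 0.696 × 52.60 / 16.84 = 2.1740
E(R_Eskola) = R_f + β × MRP = 4.0797% + 2.1740 × 8.4198% = 22.38%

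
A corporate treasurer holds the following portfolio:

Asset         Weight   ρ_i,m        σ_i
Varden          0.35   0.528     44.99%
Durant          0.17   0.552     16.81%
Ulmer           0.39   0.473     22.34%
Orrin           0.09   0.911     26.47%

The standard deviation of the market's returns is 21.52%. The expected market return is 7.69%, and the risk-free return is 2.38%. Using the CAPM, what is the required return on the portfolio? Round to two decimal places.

β_Varden = 0.528 × 44.99% / 21.52% = 1.1038
β_Durant = 0.552 × 16.81% / 21.52% = 0.4312
β_Ulmer = 0.473 × 22.34% / 21.52% = 0.4910
β_Orrin = 0.911 × 26.47% / 21.52% = 1.1205
β_P = Σ w_i β_i = 0.35×1.1038 + 0.17×0.4312 + 0.39×0.4910 + 0.09×1.1205 = 0.7520
MRP = 7.69% − 2.38% = 5.31%
E(R_P) = R_f + β_P × MRP = 2.38% + 0.7520 × 5.31% = 6.37%

6.37%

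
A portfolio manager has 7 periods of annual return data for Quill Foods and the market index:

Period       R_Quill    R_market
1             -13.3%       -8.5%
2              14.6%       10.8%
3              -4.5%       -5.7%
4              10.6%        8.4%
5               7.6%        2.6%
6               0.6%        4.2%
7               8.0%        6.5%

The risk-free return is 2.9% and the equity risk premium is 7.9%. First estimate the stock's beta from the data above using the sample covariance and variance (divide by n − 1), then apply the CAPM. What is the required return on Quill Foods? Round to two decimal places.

Mean R_i = (-13.3 + 14.6 − 4.5 + 10.6 + 7.6 + 0.6 + 8.0) / 7 = 3.3714%
Mean R_m = (-8.5 + 10.8 − 5.7 + 8.4 + 2.6 + 4.2 + 6.5) / 7 = 2.6143%
Σ(R_i − R̄_i)(R_m − R̄_m) = 398.0029  ⇒  Cov = 398.0029 / 6 = 66.3338
Σ(R_m − R̄_m)² = 310.7486  ⇒  Var(R_m) = 310.7486 / 6 = 51.7914
β = Cov / Var(R_m) = 66.3338 / 51.7914 = 1.2808
E(R) = R_f + β × MRP = 2.9% + 1.2808 × 7.9% = 13.02%

13.02%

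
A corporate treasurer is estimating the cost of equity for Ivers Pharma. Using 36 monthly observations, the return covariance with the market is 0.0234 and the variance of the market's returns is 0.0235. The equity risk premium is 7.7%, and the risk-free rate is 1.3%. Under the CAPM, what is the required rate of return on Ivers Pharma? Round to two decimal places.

8.97%

β = Cov(R_i, R_m) / Var(R_m) = 0.0234 / 0.0235 = 0.9957
E(R) = R_f + β × MRP = 1.3% + 0.9957 × 7.7% = 8.97%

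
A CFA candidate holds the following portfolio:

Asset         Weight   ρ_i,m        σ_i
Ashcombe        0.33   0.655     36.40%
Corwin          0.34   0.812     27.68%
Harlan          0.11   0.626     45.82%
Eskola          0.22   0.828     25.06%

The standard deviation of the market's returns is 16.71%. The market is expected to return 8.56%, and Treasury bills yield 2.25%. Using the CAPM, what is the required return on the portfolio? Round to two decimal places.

11.02%

β_Ashcombe = 0.655 × 36.40% / 16.71% = 1.4268
β_Corwin = 0.812 × 27.68% / 16.71% = 1.3451
β_Harlan = 0.626 × 45.82% / 16.71% = 1.7165
β_Eskola = 0.828 × 25.06% / 16.71% = 1.2418
β_P = Σ w_i β_i = 0.33×1.4268 + 0.34×1.3451 + 0.11×1.7165 + 0.22×1.2418 = 1.3902
MRP = 8.56% − 2.25% = 6.31%
E(R_P) = R_f + β_P × MRP = 2.25% + 1.3902 × 6.31% = 11.02%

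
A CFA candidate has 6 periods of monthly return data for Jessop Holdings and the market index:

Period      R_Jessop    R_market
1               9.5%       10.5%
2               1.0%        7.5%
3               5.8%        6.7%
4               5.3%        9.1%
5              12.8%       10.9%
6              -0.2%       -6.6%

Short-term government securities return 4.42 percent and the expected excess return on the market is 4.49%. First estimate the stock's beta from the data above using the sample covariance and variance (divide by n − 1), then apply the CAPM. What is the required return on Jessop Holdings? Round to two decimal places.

6.89%

Mean R_i = (9.5 + 1.0 + 5.8 + 5.3 + 12.8 − 0.2) / 6 = 5.7000%
Mean R_m = (10.5 + 7.5 + 6.7 + 9.1 + 10.9 − 6.6) / 6 = 6.3500%
Σ(R_i − R̄_i)(R_m − R̄_m) = 118.0100  ⇒  Cov = 118.0100 / 5 = 23.6020
Σ(R_m − R̄_m)² = 214.6350  ⇒  Var(R_m) = 214.6350 / 5 = 42.9270
β = Cov / Var(R_m) = 23.6020 / 42.9270 = 0.5498
E(R) = R_f + β × MRP = 4.42% + 0.5498 × 4.49% = 6.89%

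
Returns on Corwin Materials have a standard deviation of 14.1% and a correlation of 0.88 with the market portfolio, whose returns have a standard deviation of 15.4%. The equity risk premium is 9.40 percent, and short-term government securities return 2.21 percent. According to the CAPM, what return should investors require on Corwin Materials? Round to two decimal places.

9.78%

β = ρ × σ_i / σ_m = 0.88 × 14.1% / 15.4% = 0.8057
E(R) = 2.21% + 0.8057 × 9.40% = 9.78%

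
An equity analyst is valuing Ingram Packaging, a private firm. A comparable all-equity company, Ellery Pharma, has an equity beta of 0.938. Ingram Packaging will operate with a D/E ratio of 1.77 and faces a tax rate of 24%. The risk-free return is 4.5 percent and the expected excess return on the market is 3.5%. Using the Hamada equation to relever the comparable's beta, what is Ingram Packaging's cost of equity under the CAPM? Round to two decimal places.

12.20%

β_L = β_U × [1 + (1 − t)(D/E)] = 0.938 × [1 + (1 − 0.24) × 1.77]
    = 0.938 × [1 + 0.76 × 1.77] = 0.938 × 2.3452 = 2.1998
E(R) = R_f + β_L × MRP = 4.5% + 2.1998 × 3.5% = 12.20%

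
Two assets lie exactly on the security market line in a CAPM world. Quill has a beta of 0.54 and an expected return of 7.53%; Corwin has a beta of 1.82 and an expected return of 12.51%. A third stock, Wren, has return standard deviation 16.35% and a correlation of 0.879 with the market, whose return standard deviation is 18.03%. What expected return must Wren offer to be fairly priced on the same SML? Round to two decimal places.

MRP = (12.51% − 7.53%) / (1.82 − 0.54) = 3.8906%
R_f = 7.53% − 0.54 × 3.8906% = 5.4291%
β_Wren = ρ·σ_i/σ_m = 0.879 × 16.35 / 18.03 = 0.7971
E(R_Wren) = R_f + β × MRP = 5.4291% + 0.7971 × 3.8906% = 8.53%

8.53%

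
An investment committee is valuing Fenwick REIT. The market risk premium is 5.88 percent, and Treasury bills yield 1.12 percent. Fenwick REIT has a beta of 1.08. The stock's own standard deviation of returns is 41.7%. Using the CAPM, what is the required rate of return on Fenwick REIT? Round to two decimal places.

7.47%

E(R) = R_f + β × MRP = 1.12% + 1.08 × 5.88% = 7.47%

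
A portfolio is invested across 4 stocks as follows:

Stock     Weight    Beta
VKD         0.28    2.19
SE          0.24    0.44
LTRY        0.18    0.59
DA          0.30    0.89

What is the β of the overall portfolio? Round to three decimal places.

β_P = Σ w_i β_i = 0.28×2.19 + 0.24×0.44 + 0.18×0.59 + 0.30×0.89 = 1.0920

1.092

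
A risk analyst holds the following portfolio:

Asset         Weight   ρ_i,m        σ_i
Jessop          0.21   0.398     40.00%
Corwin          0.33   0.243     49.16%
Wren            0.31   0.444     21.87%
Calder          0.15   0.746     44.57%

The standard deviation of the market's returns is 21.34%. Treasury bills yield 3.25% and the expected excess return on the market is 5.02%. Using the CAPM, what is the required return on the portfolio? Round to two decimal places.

6.85%

β_Jessop = 0.398 × 40.00% / 21.34% = 0.7460
β_Corwin = 0.243 × 49.16% / 21.34% = 0.5598
β_Wren = 0.444 × 21.87% / 21.34% = 0.4550
β_Calder = 0.746 × 44.57% / 21.34% = 1.5581
β_P = Σ w_i β_i = 0.21×0.7460 + 0.33×0.5598 + 0.31×0.4550 + 0.15×1.5581 = 0.7162
E(R_P) = R_f + β_P × MRP = 3.25% + 0.7162 × 5.02% = 6.85%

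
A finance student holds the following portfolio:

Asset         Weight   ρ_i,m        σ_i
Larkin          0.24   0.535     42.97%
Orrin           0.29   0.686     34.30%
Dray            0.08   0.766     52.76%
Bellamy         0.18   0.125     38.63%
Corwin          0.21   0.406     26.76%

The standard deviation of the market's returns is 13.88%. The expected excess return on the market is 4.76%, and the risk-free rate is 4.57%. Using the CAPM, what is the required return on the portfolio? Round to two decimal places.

10.99%

β_Larkin = 0.535 × 42.97% / 13.88% = 1.6563
β_Orrin = 0.686 × 34.30% / 13.88% = 1.6952
β_Dray = 0.766 × 52.76% / 13.88% = 2.9117
β_Bellamy = 0.125 × 38.63% / 13.88% = 0.3479
β_Corwin = 0.406 × 26.76% / 13.88% = 0.7827
β_P = Σ w_i β_i = 0.24×1.6563 + 0.29×1.6952 + 0.08×2.9117 + 0.18×0.3479 + 0.21×0.7827 = 1.3490
E(R_P) = R_f + β_P × MRP = 4.57% + 1.3490 × 4.76% = 10.99%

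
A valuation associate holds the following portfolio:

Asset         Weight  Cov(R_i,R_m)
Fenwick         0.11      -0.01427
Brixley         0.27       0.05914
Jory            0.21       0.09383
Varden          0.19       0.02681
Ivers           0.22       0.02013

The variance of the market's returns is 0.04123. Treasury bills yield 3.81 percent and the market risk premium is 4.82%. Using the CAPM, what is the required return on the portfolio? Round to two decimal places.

β_Fenwick = -0.01427 / 0.04123 = -0.3461
β_Brixley = 0.05914 / 0.04123 = 1.4344
β_Jory = 0.09383 / 0.04123 = 2.2758
β_Varden = 0.02681 / 0.04123 = 0.6503
β_Ivers = 0.02013 / 0.04123 = 0.4882
β_P = Σ w_i β_i = 0.11×-0.3461 + 0.27×1.4344 + 0.21×2.2758 + 0.19×0.6503 + 0.22×0.4882 = 1.0581
E(R_P) = R_f + β_P × MRP = 3.81% + 1.0581 × 4.82% = 8.91%

8.91%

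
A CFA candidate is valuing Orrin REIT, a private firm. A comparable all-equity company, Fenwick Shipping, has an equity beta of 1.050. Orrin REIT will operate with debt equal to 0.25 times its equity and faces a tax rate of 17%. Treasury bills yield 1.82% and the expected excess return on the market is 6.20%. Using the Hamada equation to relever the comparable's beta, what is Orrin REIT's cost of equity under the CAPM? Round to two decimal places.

β_L = β_U × [1 + (1 − t)(D/E)] = 1.050 × [1 + (1 − 0.17) × 0.25]
    = 1.050 × [1 + 0.83 × 0.25] = 1.050 × 1.2075 = 1.2679
E(R) = R_f + β_L × MRP = 1.82% + 1.2679 × 6.20% = 9.68%

9.68%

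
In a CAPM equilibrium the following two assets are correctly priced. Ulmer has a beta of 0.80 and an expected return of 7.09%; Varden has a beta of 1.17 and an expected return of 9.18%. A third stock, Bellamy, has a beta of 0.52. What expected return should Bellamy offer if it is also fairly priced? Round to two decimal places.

5.51%

MRP (SML slope) = (9.18% − 7.09%) / (1.17 − 0.80) = 2.09% / 0.37 = 5.6486%
R_f (intercept) = 7.09% − 0.80 × 5.6486% = 2.5711%
E(R_Bellamy) = R_f + β × MRP = 2.5711% + 0.52 × 5.6486% = 5.51%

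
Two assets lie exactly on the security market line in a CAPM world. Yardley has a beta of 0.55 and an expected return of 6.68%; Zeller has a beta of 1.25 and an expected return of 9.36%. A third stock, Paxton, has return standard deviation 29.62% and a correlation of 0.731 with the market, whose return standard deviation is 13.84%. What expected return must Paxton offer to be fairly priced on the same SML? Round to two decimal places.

MRP = (9.36% − 6.68%) / (1.25 − 0.55) = 3.8286%
R_f = 6.68% − 0.55 × 3.8286% = 4.5743%
β_Paxton = ρ·σ_i/σ_m = 0.731 × 29.62 / 13.84 = 1.5645
E(R_Paxton) = R_f + β × MRP = 4.5743% + 1.5645 × 3.8286% = 10.56%

10.56%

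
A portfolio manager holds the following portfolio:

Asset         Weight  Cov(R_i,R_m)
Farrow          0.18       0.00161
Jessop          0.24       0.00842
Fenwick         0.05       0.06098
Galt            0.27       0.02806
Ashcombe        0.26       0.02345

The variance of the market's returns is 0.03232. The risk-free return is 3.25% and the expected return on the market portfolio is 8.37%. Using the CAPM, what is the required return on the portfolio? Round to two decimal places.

6.27%

β_Farrow = 0.00161 / 0.03232 = 0.0498
β_Jessop = 0.00842 / 0.03232 = 0.2605
β_Fenwick = 0.06098 / 0.03232 = 1.8868
β_Galt = 0.02806 / 0.03232 = 0.8682
β_Ashcombe = 0.02345 / 0.03232 = 0.7256
β_P = Σ w_i β_i = 0.18×0.0498 + 0.24×0.2605 + 0.05×1.8868 + 0.27×0.8682 + 0.26×0.7256 = 0.5889
MRP = 8.37% − 3.25% = 5.12%
E(R_P) = R_f + β_P × MRP = 3.25% + 0.5889 × 5.12% = 6.27%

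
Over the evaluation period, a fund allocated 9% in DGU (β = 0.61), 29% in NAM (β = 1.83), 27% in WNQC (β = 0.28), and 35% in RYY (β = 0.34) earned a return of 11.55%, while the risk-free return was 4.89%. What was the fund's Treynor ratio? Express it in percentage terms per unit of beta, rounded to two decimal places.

8.54%

β_P = 0.09×0.61 + 0.29×1.83 + 0.27×0.28 + 0.35×0.34 = 0.7802
Treynor = (R_P − R_f) / β_P = (11.55% − 4.89%) / 0.7802 = 6.66% / 0.7802 = 8.54%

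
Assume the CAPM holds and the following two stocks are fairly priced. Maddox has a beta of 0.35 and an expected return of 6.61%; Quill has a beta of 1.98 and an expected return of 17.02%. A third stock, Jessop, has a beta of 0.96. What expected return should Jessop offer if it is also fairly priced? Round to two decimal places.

10.51%

MRP (SML slope) = (17.02% − 6.61%) / (1.98 − 0.35) = 10.41% / 1.63 = 6.3865%
R_f (intercept) = 6.61% − 0.35 × 6.3865% = 4.3747%
E(R_Jessop) = R_f + β × MRP = 4.3747% + 0.96 × 6.3865% = 10.51%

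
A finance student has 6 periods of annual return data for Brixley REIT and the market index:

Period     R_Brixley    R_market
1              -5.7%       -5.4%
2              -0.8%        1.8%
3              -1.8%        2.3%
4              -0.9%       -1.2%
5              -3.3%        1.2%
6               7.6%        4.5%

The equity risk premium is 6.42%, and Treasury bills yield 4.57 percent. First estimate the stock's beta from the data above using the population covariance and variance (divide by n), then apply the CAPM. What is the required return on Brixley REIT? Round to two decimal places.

Mean R_i = (-5.7 − 0.8 − 1.8 − 0.9 − 3.3 + 7.6) / 6 = -0.8167%
Mean R_m = (-5.4 + 1.8 + 2.3 − 1.2 + 1.2 + 4.5) / 6 = 0.5333%
Σ(R_i − R̄_i)(R_m − R̄_m) = 59.1333  ⇒  Cov = 59.1333 / 6 = 9.8556
Σ(R_m − R̄_m)² = 59.1133  ⇒  Var(R_m) = 59.1133 / 6 = 9.8522
β = Cov / Var(R_m) = 9.8556 / 9.8522 = 1.0003
E(R) = R_f + β × MRP = 4.57% + 1.0003 × 6.42% = 10.99%

10.99%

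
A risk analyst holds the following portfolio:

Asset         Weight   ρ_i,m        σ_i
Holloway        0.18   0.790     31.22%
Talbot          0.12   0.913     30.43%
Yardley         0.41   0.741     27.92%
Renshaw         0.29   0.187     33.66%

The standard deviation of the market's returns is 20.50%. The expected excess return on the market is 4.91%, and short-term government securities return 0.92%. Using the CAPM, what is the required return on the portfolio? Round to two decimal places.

5.25%

β_Holloway = 0.790 × 31.22% / 20.50% = 1.2031
β_Talbot = 0.913 × 30.43% / 20.50% = 1.3552
β_Yardley = 0.741 × 27.92% / 20.50% = 1.0092
β_Renshaw = 0.187 × 33.66% / 20.50% = 0.3070
β_P = Σ w_i β_i = 0.18×1.2031 + 0.12×1.3552 + 0.41×1.0092 + 0.29×0.3070 = 0.8820
E(R_P) = R_f + β_P × MRP = 0.92% + 0.8820 × 4.91% = 5.25%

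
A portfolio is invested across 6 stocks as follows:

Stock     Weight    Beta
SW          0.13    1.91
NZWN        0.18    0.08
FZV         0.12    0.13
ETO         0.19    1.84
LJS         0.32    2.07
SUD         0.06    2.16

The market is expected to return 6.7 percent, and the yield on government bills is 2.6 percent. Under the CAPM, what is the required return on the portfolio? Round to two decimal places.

8.42%

β_P = Σ w_i β_i = 0.13×1.91 + 0.18×0.08 + 0.12×0.13 + 0.19×1.84 + 0.32×2.07 + 0.06×2.16 = 1.4199
MRP = 6.7% − 2.6% = 4.10%
E(R_P) = R_f + β_P × MRP = 2.6% + 1.4199 × 4.1% = 8.42%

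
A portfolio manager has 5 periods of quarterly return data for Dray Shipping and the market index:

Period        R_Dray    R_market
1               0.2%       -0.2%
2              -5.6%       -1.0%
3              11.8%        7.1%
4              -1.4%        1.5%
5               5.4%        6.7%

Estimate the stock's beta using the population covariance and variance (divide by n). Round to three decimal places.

Mean R_i = (0.2 − 5.6 + 11.8 − 1.4 + 5.4) / 5 = 2.0800%
Mean R_m = (-0.2 − 1.0 + 7.1 + 1.5 + 6.7) / 5 = 2.8200%
Σ(R_i − R̄_i)(R_m − R̄_m) = 94.0920  ⇒  Cov = 94.0920 / 5 = 18.8184
Σ(R_m − R̄_m)² = 58.8280  ⇒  Var(R_m) = 58.8280 / 5 = 11.7656
β = Cov / Var(R_m) = 18.8184 / 11.7656 = 1.5994

1.599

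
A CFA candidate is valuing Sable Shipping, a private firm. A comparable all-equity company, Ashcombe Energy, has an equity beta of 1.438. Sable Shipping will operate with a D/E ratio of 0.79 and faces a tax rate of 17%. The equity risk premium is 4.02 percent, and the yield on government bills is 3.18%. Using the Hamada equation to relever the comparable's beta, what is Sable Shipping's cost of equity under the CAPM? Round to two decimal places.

12.75%

β_L = β_U × [1 + (1 − t)(D/E)] = 1.438 × [1 + (1 − 0.17) × 0.79]
    = 1.438 × [1 + 0.83 × 0.79] = 1.438 × 1.6557 = 2.3809
E(R) = R_f + β_L × MRP = 3.18% + 2.3809 × 4.02% = 12.75%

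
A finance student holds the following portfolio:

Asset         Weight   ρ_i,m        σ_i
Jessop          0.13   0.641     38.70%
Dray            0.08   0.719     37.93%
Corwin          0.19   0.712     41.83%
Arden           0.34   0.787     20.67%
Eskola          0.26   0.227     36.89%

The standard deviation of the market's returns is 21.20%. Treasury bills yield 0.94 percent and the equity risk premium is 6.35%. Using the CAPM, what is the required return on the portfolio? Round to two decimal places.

β_Jessop = 0.641 × 38.70% / 21.20% = 1.1701
β_Dray = 0.719 × 37.93% / 21.20% = 1.2864
β_Corwin = 0.712 × 41.83% / 21.20% = 1.4049
β_Arden = 0.787 × 20.67% / 21.20% = 0.7673
β_Eskola = 0.227 × 36.89% / 21.20% = 0.3950
β_P = Σ w_i β_i = 0.13×1.1701 + 0.08×1.2864 + 0.19×1.4049 + 0.34×0.7673 + 0.26×0.3950 = 0.8855
E(R_P) = R_f + β_P × MRP = 0.94% + 0.8855 × 6.35% = 6.56%

6.56%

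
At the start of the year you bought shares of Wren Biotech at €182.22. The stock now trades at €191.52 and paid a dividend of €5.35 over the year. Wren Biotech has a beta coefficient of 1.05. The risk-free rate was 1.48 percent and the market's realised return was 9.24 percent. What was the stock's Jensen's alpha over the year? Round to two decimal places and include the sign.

-1.59%

Realised HPR = (P1 + D1 − P0) / P0 = (191.52 + 5.35 − 182.22) / 182.22 = 14.65 / 182.22 = 8.0397%
MRP = 9.24% − 1.48% = 7.76%
CAPM required = R_f + β·MRP = 1.48% + 1.05 × 7.76% = 9.6280%
α = realised − required = 8.0397% − 9.6280% = -1.59%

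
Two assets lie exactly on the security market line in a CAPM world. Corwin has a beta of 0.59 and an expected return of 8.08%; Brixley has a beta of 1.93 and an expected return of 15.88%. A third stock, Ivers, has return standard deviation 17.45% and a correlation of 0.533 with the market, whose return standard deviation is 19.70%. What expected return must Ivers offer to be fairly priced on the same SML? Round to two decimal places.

7.39%

MRP = (15.88% − 8.08%) / (1.93 − 0.59) = 5.8209%
R_f = 8.08% − 0.59 × 5.8209% = 4.6457%
β_Ivers = ρ·σ_i/σ_m = 0.533 × 17.45 / 19.70 = 0.4721
E(R_Ivers) = R_f + β × MRP = 4.6457% + 0.4721 × 5.8209% = 7.39%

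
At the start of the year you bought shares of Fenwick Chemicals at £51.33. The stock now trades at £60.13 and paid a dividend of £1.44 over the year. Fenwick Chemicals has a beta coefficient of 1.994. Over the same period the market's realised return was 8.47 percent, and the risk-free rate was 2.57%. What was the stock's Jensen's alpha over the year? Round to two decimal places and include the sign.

+5.61%

Realised HPR = (P1 + D1 − P0) / P0 = (60.13 + 1.44 − 51.33) / 51.33 = 10.24 / 51.33 = 19.9493%
MRP = 8.47% − 2.57% = 5.90%
CAPM required = R_f + β·MRP = 2.57% + 1.994 × 5.90% = 14.33460%
α = realised − required = 19.9493% − 14.33460% = +5.61%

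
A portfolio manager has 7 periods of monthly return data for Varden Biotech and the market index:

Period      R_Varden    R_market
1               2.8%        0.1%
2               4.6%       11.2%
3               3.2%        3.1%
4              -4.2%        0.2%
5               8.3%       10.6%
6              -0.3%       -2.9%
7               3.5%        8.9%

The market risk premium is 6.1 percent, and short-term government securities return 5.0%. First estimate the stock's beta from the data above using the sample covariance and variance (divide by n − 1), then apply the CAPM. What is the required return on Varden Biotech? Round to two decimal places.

8.15%

Mean R_i = (2.8 + 4.6 + 3.2 − 4.2 + 8.3 − 0.3 + 3.5) / 7 = 2.5571%
Mean R_m = (0.1 + 11.2 + 3.1 + 0.2 + 10.6 − 2.9 + 8.9) / 7 = 4.4571%
Σ(R_i − R̄_i)(R_m − R̄_m) = 101.0971  ⇒  Cov = 101.0971 / 6 = 16.8495
Σ(R_m − R̄_m)² = 196.0171  ⇒  Var(R_m) = 196.0171 / 6 = 32.6695
β = Cov / Var(R_m) = 16.8495 / 32.6695 = 0.5158
E(R) = R_f + β × MRP = 5.0% + 0.5158 × 6.1% = 8.15%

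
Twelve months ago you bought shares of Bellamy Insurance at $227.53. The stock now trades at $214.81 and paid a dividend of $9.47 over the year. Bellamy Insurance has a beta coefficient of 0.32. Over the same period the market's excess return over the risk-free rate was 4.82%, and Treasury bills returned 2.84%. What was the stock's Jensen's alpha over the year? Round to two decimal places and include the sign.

Realised HPR = (P1 + D1 − P0) / P0 = (214.81 + 9.47 − 227.53) / 227.53 = -3.25 / 227.53 = -1.4284%
CAPM required = R_f + β·MRP = 2.84% + 0.32 × 4.82% = 4.3824%
α = realised − required = -1.4284% − 4.3824% = -5.81%

-5.81%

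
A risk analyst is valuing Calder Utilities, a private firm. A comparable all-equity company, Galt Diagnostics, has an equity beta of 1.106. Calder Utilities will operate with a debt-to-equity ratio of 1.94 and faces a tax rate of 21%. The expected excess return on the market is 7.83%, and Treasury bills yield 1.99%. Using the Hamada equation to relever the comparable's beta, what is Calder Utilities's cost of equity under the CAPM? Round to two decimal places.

β_L = β_U × [1 + (1 − t)(D/E)] = 1.106 × [1 + (1 − 0.21) × 1.94]
    = 1.106 × [1 + 0.79 × 1.94] = 1.106 × 2.5326 = 2.8011
E(R) = R_f + β_L × MRP = 1.99% + 2.8011 × 7.83% = 23.92%

23.92%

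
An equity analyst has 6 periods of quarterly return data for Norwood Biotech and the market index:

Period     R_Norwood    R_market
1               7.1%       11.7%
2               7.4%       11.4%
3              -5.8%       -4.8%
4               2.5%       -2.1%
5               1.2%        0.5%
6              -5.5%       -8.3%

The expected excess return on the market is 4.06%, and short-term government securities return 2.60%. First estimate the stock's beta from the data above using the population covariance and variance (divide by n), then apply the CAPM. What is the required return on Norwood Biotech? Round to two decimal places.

Mean R_i = (7.1 + 7.4 − 5.8 + 2.5 + 1.2 − 5.5) / 6 = 1.1500%
Mean R_m = (11.7 + 11.4 − 4.8 − 2.1 + 0.5 − 8.3) / 6 = 1.4000%
Σ(R_i − R̄_i)(R_m − R̄_m) = 226.6100  ⇒  Cov = 226.6100 / 6 = 37.7683
Σ(R_m − R̄_m)² = 351.6800  ⇒  Var(R_m) = 351.6800 / 6 = 58.6133
β = Cov / Var(R_m) = 37.7683 / 58.6133 = 0.6444
E(R) = R_f + β × MRP = 2.60% + 0.6444 × 4.06% = 5.22%

5.22%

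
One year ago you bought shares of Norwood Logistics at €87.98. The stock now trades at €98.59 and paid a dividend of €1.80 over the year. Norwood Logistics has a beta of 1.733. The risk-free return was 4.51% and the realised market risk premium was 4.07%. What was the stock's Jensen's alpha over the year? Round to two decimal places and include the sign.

Realised HPR = (P1 + D1 − P0) / P0 = (98.59 + 1.80 − 87.98) / 87.98 = 12.41 / 87.98 = 14.1055%
CAPM required = R_f + β·MRP = 4.51% + 1.733 × 4.07% = 11.56331%
α = realised − required = 14.1055% − 11.56331% = +2.54%

+2.54%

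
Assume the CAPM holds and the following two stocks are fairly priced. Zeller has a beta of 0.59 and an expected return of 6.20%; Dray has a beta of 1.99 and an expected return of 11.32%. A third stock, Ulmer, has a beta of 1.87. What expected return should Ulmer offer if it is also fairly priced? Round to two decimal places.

10.88%

MRP (SML slope) = (11.32% − 6.20%) / (1.99 − 0.59) = 5.12% / 1.40 = 3.6571%
R_f (intercept) = 6.20% − 0.59 × 3.6571% = 4.0423%
E(R_Ulmer) = R_f + β × MRP = 4.0423% + 1.87 × 3.6571% = 10.88%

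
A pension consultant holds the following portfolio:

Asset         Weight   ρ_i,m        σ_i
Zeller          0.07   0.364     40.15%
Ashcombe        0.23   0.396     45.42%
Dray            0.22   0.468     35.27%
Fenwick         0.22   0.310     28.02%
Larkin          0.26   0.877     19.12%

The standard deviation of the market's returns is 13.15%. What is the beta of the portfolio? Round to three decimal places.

β_Zeller = 0.364 × 40.15% / 13.15% = 1.1114
β_Ashcombe = 0.396 × 45.42% / 13.15% = 1.3678
β_Dray = 0.468 × 35.27% / 13.15% = 1.2552
β_Fenwick = 0.310 × 28.02% / 13.15% = 0.6605
β_Larkin = 0.877 × 19.12% / 13.15% = 1.2752
β_P = Σ w_i β_i = 0.07×1.1114 + 0.23×1.3678 + 0.22×1.2552 + 0.22×0.6605 + 0.26×1.2752 = 1.1454

1.145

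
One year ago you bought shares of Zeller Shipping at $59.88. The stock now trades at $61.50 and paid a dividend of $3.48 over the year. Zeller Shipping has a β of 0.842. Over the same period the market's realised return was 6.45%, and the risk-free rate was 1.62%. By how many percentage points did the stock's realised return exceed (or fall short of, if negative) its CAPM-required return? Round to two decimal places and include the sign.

+2.83%

Realised HPR = (P1 + D1 − P0) / P0 = (61.50 + 3.48 − 59.88) / 59.88 = 5.10 / 59.88 = 8.5170%
MRP = 6.45% − 1.62% = 4.83%
CAPM required = R_f + β·MRP = 1.62% + 0.842 × 4.83% = 5.68686%
α = realised − required = 8.5170% − 5.68686% = +2.83%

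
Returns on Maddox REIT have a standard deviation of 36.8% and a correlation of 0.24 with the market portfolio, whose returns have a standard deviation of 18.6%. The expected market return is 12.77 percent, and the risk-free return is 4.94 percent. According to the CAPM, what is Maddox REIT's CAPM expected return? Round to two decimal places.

β = ρ × σ_i / σ_m = 0.24 × 36.8% / 18.6% = 0.4748
MRP = 12.77% − 4.94% = 7.83%
E(R) = 4.94% + 0.4748 × 7.83% = 8.66%

8.66%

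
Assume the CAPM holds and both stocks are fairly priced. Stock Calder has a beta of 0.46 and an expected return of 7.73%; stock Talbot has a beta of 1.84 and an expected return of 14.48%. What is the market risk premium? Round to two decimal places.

Both satisfy E(R) = R_f + β·MRP, so the slope of the SML is
MRP = (14.48% − 7.73%) / (1.84 − 0.46) = 6.75% / 1.38 = 4.8913%

4.89%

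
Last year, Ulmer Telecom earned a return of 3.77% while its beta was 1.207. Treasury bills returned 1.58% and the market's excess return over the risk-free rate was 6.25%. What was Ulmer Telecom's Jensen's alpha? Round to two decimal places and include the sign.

-5.35%

CAPM benchmark = R_f + β(R_m − R_f) = 1.58% + 1.207 × 6.25% = 9.12375%
α = actual − benchmark = 3.77% − 9.12375% = -5.35%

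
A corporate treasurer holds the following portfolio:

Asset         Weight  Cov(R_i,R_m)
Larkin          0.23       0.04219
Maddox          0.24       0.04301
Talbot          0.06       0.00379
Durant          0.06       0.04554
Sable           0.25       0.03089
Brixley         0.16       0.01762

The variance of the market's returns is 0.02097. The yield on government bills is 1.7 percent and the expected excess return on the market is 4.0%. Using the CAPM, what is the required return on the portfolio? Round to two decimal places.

β_Larkin = 0.04219 / 0.02097 = 2.0119
β_Maddox = 0.04301 / 0.02097 = 2.0510
β_Talbot = 0.00379 / 0.02097 = 0.1807
β_Durant = 0.04554 / 0.02097 = 2.1717
β_Sable = 0.03089 / 0.02097 = 1.4731
β_Brixley = 0.01762 / 0.02097 = 0.8402
β_P = Σ w_i β_i = 0.23×2.0119 + 0.24×2.0510 + 0.06×0.1807 + 0.06×2.1717 + 0.25×1.4731 + 0.16×0.8402 = 1.5988
E(R_P) = R_f + β_P × MRP = 1.7% + 1.5988 × 4.0% = 8.10%

8.10%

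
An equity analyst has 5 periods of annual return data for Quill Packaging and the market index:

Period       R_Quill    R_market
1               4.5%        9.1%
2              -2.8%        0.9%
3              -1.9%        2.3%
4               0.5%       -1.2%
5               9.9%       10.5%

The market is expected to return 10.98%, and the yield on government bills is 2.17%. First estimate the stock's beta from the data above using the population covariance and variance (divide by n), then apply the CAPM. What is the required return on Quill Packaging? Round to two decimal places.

9.84%

Mean R_i = (4.5 − 2.8 − 1.9 + 0.5 + 9.9) / 5 = 2.0400%
Mean R_m = (9.1 + 0.9 + 2.3 − 1.2 + 10.5) / 5 = 4.3200%
Σ(R_i − R̄_i)(R_m − R̄_m) = 93.3460  ⇒  Cov = 93.3460 / 5 = 18.6692
Σ(R_m − R̄_m)² = 107.2880  ⇒  Var(R_m) = 107.2880 / 5 = 21.4576
β = Cov / Var(R_m) = 18.6692 / 21.4576 = 0.8701
MRP = 10.98% − 2.17% = 8.81%
E(R) = R_f + β × MRP = 2.17% + 0.8701 × 8.81% = 9.84%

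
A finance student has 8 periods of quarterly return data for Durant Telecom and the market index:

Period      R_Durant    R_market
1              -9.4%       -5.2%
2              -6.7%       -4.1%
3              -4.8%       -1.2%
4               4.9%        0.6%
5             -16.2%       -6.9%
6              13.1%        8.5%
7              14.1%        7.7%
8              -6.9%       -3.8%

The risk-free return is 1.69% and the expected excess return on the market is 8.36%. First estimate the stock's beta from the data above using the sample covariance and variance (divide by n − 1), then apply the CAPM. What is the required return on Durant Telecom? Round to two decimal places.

17.10%

Mean R_i = (-9.4 − 6.7 − 4.8 + 4.9 − 16.2 + 13.1 + 14.1 − 6.9) / 8 = -1.4875%
Mean R_m = (-5.2 − 4.1 − 1.2 + 0.6 − 6.9 + 8.5 + 7.7 − 3.8) / 8 = -0.5500%
Σ(R_i − R̄_i)(R_m − R̄_m) = 436.4250  ⇒  Cov = 436.4250 / 7 = 62.3464
Σ(R_m − R̄_m)² = 236.8200  ⇒  Var(R_m) = 236.8200 / 7 = 33.8314
β = Cov / Var(R_m) = 62.3464 / 33.8314 = 1.8429
E(R) = R_f + β × MRP = 1.69% + 1.8429 × 8.36% = 17.10%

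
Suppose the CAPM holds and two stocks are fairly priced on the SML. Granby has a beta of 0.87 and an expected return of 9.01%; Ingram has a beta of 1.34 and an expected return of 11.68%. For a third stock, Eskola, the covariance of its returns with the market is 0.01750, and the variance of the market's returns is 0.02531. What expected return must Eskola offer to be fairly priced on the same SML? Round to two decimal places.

MRP = (11.68% − 9.01%) / (1.34 − 0.87) = 5.6809%
R_f = 9.01% − 0.87 × 5.6809% = 4.0676%
β_Eskola = Cov / Var(R_m) = 0.01750 / 0.02531 = 0.6914
E(R_Eskola) = R_f + β × MRP = 4.0676% + 0.6914 × 5.6809% = 8.00%

8.00%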